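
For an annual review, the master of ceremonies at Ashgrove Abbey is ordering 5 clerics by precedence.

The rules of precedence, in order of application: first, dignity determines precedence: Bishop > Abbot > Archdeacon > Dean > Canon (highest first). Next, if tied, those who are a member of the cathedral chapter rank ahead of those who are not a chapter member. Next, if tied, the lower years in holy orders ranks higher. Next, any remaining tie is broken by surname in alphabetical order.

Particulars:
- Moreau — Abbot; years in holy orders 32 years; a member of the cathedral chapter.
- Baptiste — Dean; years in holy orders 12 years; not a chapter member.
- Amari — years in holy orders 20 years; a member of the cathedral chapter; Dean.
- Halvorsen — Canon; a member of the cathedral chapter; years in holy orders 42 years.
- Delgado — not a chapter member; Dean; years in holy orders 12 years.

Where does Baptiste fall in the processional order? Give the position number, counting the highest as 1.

By dignity: Moreau (Abbot); then Amari, Baptiste and Delgado (Dean); then Halvorsen (Canon).
Among Amari, Baptiste and Delgado, a member of the cathedral chapter before not a chapter member: Amari (a member of the cathedral chapter) before Baptiste and Delgado (not a chapter member).
Baptiste and Delgado both have years in holy orders 12 years, so the next rule applies.
Among Baptiste and Delgado, alphabetically by surname: Baptiste before Delgado.
Order: Moreau, Amari, Baptiste, Delgado, Halvorsen. So position 3.

3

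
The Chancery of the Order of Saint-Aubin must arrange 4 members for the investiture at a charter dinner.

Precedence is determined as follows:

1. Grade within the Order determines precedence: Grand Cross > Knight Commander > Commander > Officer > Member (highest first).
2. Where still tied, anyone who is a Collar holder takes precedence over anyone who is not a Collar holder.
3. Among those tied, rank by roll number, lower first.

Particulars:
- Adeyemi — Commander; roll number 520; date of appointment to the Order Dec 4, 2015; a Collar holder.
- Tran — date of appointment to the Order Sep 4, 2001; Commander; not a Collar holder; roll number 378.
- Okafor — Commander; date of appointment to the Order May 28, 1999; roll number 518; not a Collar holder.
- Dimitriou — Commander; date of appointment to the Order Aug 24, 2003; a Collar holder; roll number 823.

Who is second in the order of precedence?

Dimitriou

By grade within the Order: Adeyemi, Dimitriou, Tran and Okafor (Commander).
Among Adeyemi, Dimitriou, Tran and Okafor, a Collar holder before not a Collar holder: Adeyemi and Dimitriou (a Collar holder) before Tran and Okafor (not a Collar holder).
Among Adeyemi and Dimitriou, by roll number (lower first): Adeyemi (520) before Dimitriou (823).
Among Tran and Okafor, by roll number (lower first): Tran (378) before Okafor (518).
Order: Adeyemi, Dimitriou, Tran, Okafor.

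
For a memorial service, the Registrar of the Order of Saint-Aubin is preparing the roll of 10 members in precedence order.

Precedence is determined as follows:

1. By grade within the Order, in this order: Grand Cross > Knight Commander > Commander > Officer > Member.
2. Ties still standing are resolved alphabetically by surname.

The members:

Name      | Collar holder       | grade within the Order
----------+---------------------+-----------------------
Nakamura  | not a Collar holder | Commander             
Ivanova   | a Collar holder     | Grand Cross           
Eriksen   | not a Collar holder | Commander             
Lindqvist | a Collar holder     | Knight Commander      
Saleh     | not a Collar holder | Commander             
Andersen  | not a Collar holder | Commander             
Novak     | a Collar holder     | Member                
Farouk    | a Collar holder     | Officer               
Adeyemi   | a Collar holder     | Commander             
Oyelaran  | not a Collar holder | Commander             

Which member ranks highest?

By grade within the Order: Ivanova (Grand Cross); then Lindqvist (Knight Commander); then Adeyemi, Andersen, Eriksen, Nakamura, Oyelaran and Saleh (Commander); then Farouk (Officer); then Novak (Member).
Among Adeyemi, Andersen, Eriksen, Nakamura, Oyelaran and Saleh, alphabetically by surname: Adeyemi before Andersen before Eriksen before Nakamura before Oyelaran before Saleh.
Order: Ivanova, Lindqvist, Adeyemi, Andersen, Eriksen, Nakamura, Oyelaran, Saleh, Farouk, Novak.

Ivanova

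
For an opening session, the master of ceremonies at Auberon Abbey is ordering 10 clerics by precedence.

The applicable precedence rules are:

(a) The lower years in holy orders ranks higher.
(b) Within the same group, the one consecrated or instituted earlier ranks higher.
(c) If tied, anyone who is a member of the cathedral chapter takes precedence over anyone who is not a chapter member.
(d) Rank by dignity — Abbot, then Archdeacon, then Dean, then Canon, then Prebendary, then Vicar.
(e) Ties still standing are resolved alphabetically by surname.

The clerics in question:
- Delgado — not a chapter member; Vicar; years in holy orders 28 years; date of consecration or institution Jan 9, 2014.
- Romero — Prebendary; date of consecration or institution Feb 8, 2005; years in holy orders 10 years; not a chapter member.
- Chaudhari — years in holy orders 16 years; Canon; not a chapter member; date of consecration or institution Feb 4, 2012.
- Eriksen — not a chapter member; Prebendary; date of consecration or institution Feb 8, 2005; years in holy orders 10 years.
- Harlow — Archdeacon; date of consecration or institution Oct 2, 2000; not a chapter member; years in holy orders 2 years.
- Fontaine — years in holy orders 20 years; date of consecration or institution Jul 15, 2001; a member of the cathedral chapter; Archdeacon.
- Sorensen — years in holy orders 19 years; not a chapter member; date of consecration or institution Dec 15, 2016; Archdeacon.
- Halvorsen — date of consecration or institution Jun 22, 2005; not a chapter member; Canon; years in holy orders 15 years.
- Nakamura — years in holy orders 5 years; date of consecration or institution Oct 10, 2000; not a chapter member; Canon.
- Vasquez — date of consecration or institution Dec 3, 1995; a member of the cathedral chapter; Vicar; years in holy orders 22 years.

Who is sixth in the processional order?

By years in holy orders (lower first): Harlow (2 years); then Nakamura (5 years); then Eriksen and Romero (both 10 years); then Halvorsen (15 years); then Chaudhari (16 years); then Sorensen (19 years); then Fontaine (20 years); then Vasquez (22 years); then Delgado (28 years).
Eriksen and Romero both have date of consecration or institution Feb 8, 2005, so the next rule applies.
Eriksen and Romero are each not a chapter member, so the next rule applies.
Eriksen and Romero are each Prebendary, so the next rule applies.
Among Eriksen and Romero, alphabetically by surname: Eriksen before Romero.
Order: Harlow, Nakamura, Eriksen, Romero, Halvorsen, Chaudhari, Sorensen, Fontaine, Vasquez, Delgado.

Chaudhari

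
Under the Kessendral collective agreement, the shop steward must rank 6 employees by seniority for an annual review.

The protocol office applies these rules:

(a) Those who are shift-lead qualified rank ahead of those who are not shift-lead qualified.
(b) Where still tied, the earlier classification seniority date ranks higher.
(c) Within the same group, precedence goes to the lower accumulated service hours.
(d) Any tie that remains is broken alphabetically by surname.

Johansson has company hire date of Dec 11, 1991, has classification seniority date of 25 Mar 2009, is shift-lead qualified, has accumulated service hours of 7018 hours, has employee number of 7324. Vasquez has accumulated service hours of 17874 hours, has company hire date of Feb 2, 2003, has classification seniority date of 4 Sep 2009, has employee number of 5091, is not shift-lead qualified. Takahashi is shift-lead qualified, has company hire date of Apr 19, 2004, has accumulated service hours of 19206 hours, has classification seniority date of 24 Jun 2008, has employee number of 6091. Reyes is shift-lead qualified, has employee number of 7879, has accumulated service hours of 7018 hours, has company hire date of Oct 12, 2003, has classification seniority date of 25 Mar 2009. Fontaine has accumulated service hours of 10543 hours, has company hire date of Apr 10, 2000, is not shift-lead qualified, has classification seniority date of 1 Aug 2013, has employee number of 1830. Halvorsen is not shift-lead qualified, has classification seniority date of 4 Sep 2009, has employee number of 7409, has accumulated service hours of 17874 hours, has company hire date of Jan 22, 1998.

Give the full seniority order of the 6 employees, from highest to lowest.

By the first rule: Takahashi, Johansson and Reyes (each shift-lead qualified); then Halvorsen, Vasquez and Fontaine (each not shift-lead qualified).
Among Takahashi, Johansson and Reyes, by classification seniority date (earlier first): Takahashi (24 Jun 2008) before Johansson and Reyes (25 Mar 2009).
Johansson and Reyes both have accumulated service hours 7018 hours, so the next rule applies.
Among Johansson and Reyes, alphabetically by surname: Johansson before Reyes.
Among Halvorsen, Vasquez and Fontaine, by classification seniority date (earlier first): Halvorsen and Vasquez (4 Sep 2009) before Fontaine (1 Aug 2013).
Halvorsen and Vasquez both have accumulated service hours 17874 hours, so the next rule applies.
Among Halvorsen and Vasquez, alphabetically by surname: Halvorsen before Vasquez.
Full order: Takahashi, Johansson, Reyes, Halvorsen, Vasquez, Fontaine.

Takahashi, Johansson, Reyes, Halvorsen, Vasquez, Fontaine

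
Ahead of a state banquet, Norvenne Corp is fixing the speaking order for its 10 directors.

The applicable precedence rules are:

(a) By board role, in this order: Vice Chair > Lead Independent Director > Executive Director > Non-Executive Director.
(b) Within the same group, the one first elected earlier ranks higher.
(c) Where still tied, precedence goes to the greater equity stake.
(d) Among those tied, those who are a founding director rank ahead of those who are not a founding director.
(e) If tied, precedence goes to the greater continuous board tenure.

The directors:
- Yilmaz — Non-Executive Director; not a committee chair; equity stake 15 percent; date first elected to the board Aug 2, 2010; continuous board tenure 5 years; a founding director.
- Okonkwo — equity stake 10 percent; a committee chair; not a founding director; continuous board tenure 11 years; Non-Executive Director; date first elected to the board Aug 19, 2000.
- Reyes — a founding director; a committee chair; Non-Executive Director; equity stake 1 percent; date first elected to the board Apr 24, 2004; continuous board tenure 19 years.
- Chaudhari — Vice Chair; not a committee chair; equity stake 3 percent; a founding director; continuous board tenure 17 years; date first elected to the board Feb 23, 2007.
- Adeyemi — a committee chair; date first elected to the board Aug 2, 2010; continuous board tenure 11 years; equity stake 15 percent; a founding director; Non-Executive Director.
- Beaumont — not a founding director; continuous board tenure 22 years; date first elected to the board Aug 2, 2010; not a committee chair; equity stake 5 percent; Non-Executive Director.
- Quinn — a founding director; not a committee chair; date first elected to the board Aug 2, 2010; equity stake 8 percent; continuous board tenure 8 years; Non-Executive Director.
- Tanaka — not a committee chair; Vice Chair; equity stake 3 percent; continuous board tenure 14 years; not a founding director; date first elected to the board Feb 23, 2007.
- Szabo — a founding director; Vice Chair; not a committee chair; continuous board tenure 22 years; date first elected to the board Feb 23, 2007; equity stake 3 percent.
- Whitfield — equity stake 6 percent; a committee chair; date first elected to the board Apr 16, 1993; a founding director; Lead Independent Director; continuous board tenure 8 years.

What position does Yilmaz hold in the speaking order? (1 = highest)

8

By board role: Szabo, Chaudhari and Tanaka (Vice Chair); then Whitfield (Lead Independent Director); then Okonkwo, Reyes, Adeyemi, Yilmaz, Quinn and Beaumont (Non-Executive Director).
Szabo, Chaudhari and Tanaka all have date first elected to the board Feb 23, 2007, so the next rule applies.
Szabo, Chaudhari and Tanaka all have equity stake 3 percent, so the next rule applies.
Among Szabo, Chaudhari and Tanaka, a founding director before not a founding director: Szabo and Chaudhari (a founding director) before Tanaka (not a founding director).
Among Szabo and Chaudhari, by continuous board tenure (higher first): Szabo (22 years) before Chaudhari (17 years).
Among Okonkwo, Reyes, Adeyemi, Yilmaz, Quinn and Beaumont, by date first elected to the board (earlier first): Okonkwo (Aug 19, 2000) before Reyes (Apr 24, 2004) before Adeyemi, Yilmaz, Quinn and Beaumont (Aug 2, 2010).
Among Adeyemi, Yilmaz, Quinn and Beaumont, by equity stake (higher first): Adeyemi and Yilmaz (15 percent) before Quinn (8 percent) before Beaumont (5 percent).
Adeyemi and Yilmaz are each a founding director, so the next rule applies.
Among Adeyemi and Yilmaz, by continuous board tenure (higher first): Adeyemi (11 years) before Yilmaz (5 years).
Order: Szabo, Chaudhari, Tanaka, Whitfield, Okonkwo, Reyes, Adeyemi, Yilmaz, Quinn, Beaumont. So position 8.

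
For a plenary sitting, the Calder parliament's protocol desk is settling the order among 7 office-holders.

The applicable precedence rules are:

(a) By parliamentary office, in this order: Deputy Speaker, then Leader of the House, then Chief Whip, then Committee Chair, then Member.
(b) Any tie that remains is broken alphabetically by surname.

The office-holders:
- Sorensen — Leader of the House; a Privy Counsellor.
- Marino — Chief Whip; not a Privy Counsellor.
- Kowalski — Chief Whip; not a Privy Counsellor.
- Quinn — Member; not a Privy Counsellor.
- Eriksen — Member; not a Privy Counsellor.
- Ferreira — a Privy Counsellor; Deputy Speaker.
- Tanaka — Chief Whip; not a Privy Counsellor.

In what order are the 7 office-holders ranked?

By parliamentary office: Ferreira (Deputy Speaker); then Sorensen (Leader of the House); then Kowalski, Marino and Tanaka (Chief Whip); then Eriksen and Quinn (Member).
Among Kowalski, Marino and Tanaka, alphabetically by surname: Kowalski before Marino before Tanaka.
Among Eriksen and Quinn, alphabetically by surname: Eriksen before Quinn.
Full order: Ferreira, Sorensen, Kowalski, Marino, Tanaka, Eriksen, Quinn.

Ferreira, Sorensen, Kowalski, Marino, Tanaka, Eriksen, Quinn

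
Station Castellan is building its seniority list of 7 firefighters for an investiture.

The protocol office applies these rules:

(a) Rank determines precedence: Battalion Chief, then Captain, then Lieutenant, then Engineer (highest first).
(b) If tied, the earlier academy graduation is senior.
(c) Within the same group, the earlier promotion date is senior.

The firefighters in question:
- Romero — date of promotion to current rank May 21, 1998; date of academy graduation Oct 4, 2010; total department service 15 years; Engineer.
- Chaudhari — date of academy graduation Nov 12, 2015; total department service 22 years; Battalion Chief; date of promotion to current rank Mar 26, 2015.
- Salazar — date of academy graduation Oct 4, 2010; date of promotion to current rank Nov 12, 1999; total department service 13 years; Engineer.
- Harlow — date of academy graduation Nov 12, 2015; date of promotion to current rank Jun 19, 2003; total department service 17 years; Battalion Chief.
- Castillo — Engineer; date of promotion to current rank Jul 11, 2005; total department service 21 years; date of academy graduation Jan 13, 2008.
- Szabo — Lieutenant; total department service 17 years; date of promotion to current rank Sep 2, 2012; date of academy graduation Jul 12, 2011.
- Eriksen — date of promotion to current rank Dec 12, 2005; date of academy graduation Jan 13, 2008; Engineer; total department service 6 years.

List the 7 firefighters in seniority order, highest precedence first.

Harlow, Chaudhari, Szabo, Castillo, Eriksen, Romero, Salazar

By rank: Harlow and Chaudhari (Battalion Chief); then Szabo (Lieutenant); then Castillo, Eriksen, Romero and Salazar (Engineer).
Harlow and Chaudhari both have date of academy graduation Nov 12, 2015, so the next rule applies.
Among Harlow and Chaudhari, by date of promotion to current rank (earlier first): Harlow (Jun 19, 2003) before Chaudhari (Mar 26, 2015).
Among Castillo, Eriksen, Romero and Salazar, by date of academy graduation (earlier first): Castillo and Eriksen (Jan 13, 2008) before Romero and Salazar (Oct 4, 2010).
Among Castillo and Eriksen, by date of promotion to current rank (earlier first): Castillo (Jul 11, 2005) before Eriksen (Dec 12, 2005).
Among Romero and Salazar, by date of promotion to current rank (earlier first): Romero (May 21, 1998) before Salazar (Nov 12, 1999).
Full order: Harlow, Chaudhari, Szabo, Castillo, Eriksen, Romero, Salazar.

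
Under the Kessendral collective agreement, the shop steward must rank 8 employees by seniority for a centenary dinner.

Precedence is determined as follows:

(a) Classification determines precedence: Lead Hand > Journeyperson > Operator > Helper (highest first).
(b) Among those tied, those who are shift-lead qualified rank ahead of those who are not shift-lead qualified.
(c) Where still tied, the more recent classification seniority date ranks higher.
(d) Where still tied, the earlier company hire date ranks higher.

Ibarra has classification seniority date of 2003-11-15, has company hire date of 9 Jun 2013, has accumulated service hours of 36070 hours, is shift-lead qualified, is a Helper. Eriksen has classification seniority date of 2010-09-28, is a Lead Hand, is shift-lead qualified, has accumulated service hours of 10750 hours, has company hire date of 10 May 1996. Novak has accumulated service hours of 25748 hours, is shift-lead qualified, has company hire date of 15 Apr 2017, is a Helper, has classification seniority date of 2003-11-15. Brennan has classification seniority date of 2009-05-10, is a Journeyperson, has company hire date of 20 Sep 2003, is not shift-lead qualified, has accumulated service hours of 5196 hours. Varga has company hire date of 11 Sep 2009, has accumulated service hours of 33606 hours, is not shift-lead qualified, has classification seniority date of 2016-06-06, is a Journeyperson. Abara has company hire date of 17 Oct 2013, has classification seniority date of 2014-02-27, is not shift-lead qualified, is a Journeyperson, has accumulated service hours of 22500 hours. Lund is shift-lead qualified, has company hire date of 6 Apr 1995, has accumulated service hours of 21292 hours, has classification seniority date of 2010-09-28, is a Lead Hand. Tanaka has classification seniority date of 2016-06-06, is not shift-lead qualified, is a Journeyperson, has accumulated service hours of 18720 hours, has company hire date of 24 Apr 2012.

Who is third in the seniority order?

By classification: Lund and Eriksen (Lead Hand); then Varga, Tanaka, Abara and Brennan (Journeyperson); then Ibarra and Novak (Helper).
Lund and Eriksen are each shift-lead qualified, so the next rule applies.
Lund and Eriksen both have classification seniority date 2010-09-28, so the next rule applies.
Among Lund and Eriksen, by company hire date (earlier first): Lund (6 Apr 1995) before Eriksen (10 May 1996).
Varga, Tanaka, Abara and Brennan are each not shift-lead qualified, so the next rule applies.
Among Varga, Tanaka, Abara and Brennan, by classification seniority date (later first): Varga and Tanaka (2016-06-06) before Abara (2014-02-27) before Brennan (2009-05-10).
Among Varga and Tanaka, by company hire date (earlier first): Varga (11 Sep 2009) before Tanaka (24 Apr 2012).
Ibarra and Novak are each shift-lead qualified, so the next rule applies.
Ibarra and Novak both have classification seniority date 2003-11-15, so the next rule applies.
Among Ibarra and Novak, by company hire date (earlier first): Ibarra (9 Jun 2013) before Novak (15 Apr 2017).
Order: Lund, Eriksen, Varga, Tanaka, Abara, Brennan, Ibarra, Novak.

Varga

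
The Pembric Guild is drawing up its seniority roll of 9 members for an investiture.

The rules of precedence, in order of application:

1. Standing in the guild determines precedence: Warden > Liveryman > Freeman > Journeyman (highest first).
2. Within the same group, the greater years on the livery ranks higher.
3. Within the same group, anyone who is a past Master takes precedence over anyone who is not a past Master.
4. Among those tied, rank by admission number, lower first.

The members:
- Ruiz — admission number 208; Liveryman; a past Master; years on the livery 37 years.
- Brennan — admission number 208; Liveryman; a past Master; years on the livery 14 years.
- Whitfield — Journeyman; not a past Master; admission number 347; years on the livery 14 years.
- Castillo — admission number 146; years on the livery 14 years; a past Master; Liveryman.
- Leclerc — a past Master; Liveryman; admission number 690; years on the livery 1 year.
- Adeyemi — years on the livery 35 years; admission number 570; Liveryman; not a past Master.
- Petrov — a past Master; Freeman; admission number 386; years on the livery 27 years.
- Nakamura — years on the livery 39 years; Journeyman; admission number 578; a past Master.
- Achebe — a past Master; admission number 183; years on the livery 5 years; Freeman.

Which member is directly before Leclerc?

Brennan

By standing in the guild: Ruiz, Adeyemi, Castillo, Brennan and Leclerc (Liveryman); then Petrov and Achebe (Freeman); then Nakamura and Whitfield (Journeyman).
Among Ruiz, Adeyemi, Castillo, Brennan and Leclerc, by years on the livery (higher first): Ruiz (37 years) before Adeyemi (35 years) before Castillo and Brennan (14 years) before Leclerc (1 year).
Castillo and Brennan are each a past Master, so the next rule applies.
Among Castillo and Brennan, by admission number (lower first): Castillo (146) before Brennan (208).
Among Petrov and Achebe, by years on the livery (higher first): Petrov (27 years) before Achebe (5 years).
Among Nakamura and Whitfield, by years on the livery (higher first): Nakamura (39 years) before Whitfield (14 years).
Order: Ruiz, Adeyemi, Castillo, Brennan, Leclerc, Petrov, Achebe, Nakamura, Whitfield.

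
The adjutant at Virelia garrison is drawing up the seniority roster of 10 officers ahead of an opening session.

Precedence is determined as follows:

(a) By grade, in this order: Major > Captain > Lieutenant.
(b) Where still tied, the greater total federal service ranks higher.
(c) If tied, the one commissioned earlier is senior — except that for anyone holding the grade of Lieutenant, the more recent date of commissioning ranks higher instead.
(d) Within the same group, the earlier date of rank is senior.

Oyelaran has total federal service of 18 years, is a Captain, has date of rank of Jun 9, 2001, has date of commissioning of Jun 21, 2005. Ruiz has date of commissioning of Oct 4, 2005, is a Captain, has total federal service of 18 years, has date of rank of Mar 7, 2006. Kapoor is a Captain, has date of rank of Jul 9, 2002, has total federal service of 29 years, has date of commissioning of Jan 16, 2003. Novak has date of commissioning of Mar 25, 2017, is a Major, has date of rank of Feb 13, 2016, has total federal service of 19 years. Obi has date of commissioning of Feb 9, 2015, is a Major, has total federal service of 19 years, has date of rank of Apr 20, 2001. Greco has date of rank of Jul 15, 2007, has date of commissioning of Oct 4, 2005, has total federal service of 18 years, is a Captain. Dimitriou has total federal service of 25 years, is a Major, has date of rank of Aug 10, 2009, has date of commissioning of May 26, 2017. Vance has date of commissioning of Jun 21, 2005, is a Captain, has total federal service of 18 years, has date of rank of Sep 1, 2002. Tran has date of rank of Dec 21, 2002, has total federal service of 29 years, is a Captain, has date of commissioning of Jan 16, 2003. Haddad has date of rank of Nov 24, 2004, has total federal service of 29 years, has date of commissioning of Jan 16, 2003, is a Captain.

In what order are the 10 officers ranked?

Dimitriou, Obi, Novak, Kapoor, Tran, Haddad, Oyelaran, Vance, Ruiz, Greco

By grade: Dimitriou, Obi and Novak (Major); then Kapoor, Tran, Haddad, Oyelaran, Vance, Ruiz and Greco (Captain).
Among Dimitriou, Obi and Novak, by total federal service (higher first): Dimitriou (25 years) before Obi and Novak (19 years).
Among Obi and Novak, by date of commissioning (earlier first): Obi (Feb 9, 2015) before Novak (Mar 25, 2017).
Among Kapoor, Tran, Haddad, Oyelaran, Vance, Ruiz and Greco, by total federal service (higher first): Kapoor, Tran and Haddad (29 years) before Oyelaran, Vance, Ruiz and Greco (18 years).
Kapoor, Tran and Haddad all have date of commissioning Jan 16, 2003, so the next rule applies.
Among Kapoor, Tran and Haddad, by date of rank (earlier first): Kapoor (Jul 9, 2002) before Tran (Dec 21, 2002) before Haddad (Nov 24, 2004).
Among Oyelaran, Vance, Ruiz and Greco, by date of commissioning (earlier first): Oyelaran and Vance (Jun 21, 2005) before Ruiz and Greco (Oct 4, 2005).
Among Oyelaran and Vance, by date of rank (earlier first): Oyelaran (Jun 9, 2001) before Vance (Sep 1, 2002).
Among Ruiz and Greco, by date of rank (earlier first): Ruiz (Mar 7, 2006) before Greco (Jul 15, 2007).
Full order: Dimitriou, Obi, Novak, Kapoor, Tran, Haddad, Oyelaran, Vance, Ruiz, Greco.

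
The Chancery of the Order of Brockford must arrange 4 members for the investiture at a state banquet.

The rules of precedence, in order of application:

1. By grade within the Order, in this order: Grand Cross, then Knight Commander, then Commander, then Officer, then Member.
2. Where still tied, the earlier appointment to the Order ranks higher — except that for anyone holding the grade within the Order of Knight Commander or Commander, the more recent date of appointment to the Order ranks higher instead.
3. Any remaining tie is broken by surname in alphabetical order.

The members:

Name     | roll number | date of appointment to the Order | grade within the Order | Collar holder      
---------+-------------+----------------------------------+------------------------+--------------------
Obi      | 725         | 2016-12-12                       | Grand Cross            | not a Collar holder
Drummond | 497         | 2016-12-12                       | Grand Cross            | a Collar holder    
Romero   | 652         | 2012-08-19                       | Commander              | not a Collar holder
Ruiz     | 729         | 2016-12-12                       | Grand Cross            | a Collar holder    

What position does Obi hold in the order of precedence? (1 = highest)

By grade within the Order: Drummond, Obi and Ruiz (Grand Cross); then Romero (Commander).
Drummond, Obi and Ruiz all have date of appointment to the Order 2016-12-12, so the next rule applies.
Among Drummond, Obi and Ruiz, alphabetically by surname: Drummond before Obi before Ruiz.
Order: Drummond, Obi, Ruiz, Romero. So position 2.

2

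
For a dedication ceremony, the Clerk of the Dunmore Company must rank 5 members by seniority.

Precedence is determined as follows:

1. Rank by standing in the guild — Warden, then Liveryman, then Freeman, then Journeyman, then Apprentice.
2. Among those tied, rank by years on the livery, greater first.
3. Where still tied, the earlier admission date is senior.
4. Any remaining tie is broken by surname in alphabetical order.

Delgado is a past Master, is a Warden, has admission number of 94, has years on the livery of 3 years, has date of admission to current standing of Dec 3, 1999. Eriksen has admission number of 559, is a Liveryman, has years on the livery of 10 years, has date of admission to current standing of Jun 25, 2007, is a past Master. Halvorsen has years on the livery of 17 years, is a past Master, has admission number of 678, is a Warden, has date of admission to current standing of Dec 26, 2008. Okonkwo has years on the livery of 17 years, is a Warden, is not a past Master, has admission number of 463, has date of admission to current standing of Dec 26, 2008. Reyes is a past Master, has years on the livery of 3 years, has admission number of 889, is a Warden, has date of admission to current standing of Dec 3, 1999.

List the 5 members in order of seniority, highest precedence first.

By standing in the guild: Halvorsen, Okonkwo, Delgado and Reyes (Warden); then Eriksen (Liveryman).
Among Halvorsen, Okonkwo, Delgado and Reyes, by years on the livery (higher first): Halvorsen and Okonkwo (17 years) before Delgado and Reyes (3 years).
Halvorsen and Okonkwo both have date of admission to current standing Dec 26, 2008, so the next rule applies.
Among Halvorsen and Okonkwo, alphabetically by surname: Halvorsen before Okonkwo.
Delgado and Reyes both have date of admission to current standing Dec 3, 1999, so the next rule applies.
Among Delgado and Reyes, alphabetically by surname: Delgado before Reyes.
Full order: Halvorsen, Okonkwo, Delgado, Reyes, Eriksen.

Halvorsen, Okonkwo, Delgado, Reyes, Eriksen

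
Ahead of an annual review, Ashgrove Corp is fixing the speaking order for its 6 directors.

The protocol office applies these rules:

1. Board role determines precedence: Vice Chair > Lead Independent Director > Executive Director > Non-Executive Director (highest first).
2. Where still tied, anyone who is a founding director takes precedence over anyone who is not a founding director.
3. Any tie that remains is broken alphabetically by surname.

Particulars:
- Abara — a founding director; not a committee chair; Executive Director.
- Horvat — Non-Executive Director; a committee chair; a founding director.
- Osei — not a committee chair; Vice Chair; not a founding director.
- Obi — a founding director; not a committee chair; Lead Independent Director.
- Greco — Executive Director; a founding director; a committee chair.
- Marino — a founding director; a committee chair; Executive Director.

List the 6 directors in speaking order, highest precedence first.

Osei, Obi, Abara, Greco, Marino, Horvat

By board role: Osei (Vice Chair); then Obi (Lead Independent Director); then Abara, Greco and Marino (Executive Director); then Horvat (Non-Executive Director).
Abara, Greco and Marino are each a founding director, so the next rule applies.
Among Abara, Greco and Marino, alphabetically by surname: Abara before Greco before Marino.
Full order: Osei, Obi, Abara, Greco, Marino, Horvat.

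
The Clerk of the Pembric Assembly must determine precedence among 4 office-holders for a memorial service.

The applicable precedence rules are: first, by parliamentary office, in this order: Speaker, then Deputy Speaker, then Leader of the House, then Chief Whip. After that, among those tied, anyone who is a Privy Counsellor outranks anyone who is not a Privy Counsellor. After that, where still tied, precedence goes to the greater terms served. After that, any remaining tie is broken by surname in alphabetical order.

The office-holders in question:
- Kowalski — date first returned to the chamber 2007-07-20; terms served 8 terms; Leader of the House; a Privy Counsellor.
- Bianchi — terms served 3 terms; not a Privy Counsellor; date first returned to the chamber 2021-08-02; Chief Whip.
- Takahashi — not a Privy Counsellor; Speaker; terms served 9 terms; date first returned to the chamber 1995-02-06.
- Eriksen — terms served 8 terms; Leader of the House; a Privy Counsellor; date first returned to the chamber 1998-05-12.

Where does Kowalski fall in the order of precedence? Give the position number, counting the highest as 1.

3

By parliamentary office: Takahashi (Speaker); then Eriksen and Kowalski (Leader of the House); then Bianchi (Chief Whip).
Eriksen and Kowalski are each a Privy Counsellor, so the next rule applies.
Eriksen and Kowalski both have terms served 8 terms, so the next rule applies.
Among Eriksen and Kowalski, alphabetically by surname: Eriksen before Kowalski.
Order: Takahashi, Eriksen, Kowalski, Bianchi. So position 3.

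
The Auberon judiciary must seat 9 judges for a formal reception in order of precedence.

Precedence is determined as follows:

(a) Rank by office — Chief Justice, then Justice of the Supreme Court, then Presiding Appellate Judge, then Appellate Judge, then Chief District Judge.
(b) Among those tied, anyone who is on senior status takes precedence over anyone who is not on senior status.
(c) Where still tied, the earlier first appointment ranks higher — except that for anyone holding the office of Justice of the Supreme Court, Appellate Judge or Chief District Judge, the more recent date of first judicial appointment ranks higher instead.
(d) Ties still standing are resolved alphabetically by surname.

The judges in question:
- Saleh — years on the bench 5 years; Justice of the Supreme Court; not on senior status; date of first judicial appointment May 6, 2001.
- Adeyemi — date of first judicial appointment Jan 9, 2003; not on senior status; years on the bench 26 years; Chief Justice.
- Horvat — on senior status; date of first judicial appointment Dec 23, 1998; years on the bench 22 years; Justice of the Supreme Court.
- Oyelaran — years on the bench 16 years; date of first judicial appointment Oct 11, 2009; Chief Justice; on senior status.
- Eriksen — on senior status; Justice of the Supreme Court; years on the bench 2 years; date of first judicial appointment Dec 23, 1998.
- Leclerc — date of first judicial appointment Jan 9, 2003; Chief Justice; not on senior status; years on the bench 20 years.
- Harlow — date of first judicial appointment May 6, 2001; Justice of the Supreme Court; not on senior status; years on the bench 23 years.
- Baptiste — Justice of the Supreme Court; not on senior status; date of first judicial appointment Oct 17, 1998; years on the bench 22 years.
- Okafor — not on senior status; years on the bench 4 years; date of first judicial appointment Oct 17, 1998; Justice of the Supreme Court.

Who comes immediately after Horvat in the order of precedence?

Harlow

By office: Oyelaran, Adeyemi and Leclerc (Chief Justice); then Eriksen, Horvat, Harlow, Saleh, Baptiste and Okafor (Justice of the Supreme Court).
Among Oyelaran, Adeyemi and Leclerc, on senior status before not on senior status: Oyelaran (on senior status) before Adeyemi and Leclerc (not on senior status).
Adeyemi and Leclerc both have date of first judicial appointment Jan 9, 2003, so the next rule applies.
Among Adeyemi and Leclerc, alphabetically by surname: Adeyemi before Leclerc.
Among Eriksen, Horvat, Harlow, Saleh, Baptiste and Okafor, on senior status before not on senior status: Eriksen and Horvat (on senior status) before Harlow, Saleh, Baptiste and Okafor (not on senior status).
Eriksen and Horvat both have date of first judicial appointment Dec 23, 1998, so the next rule applies.
Among Eriksen and Horvat, alphabetically by surname: Eriksen before Horvat.
Among Harlow, Saleh, Baptiste and Okafor, by date of first judicial appointment (later first) (reversed rule for this group): Harlow and Saleh (May 6, 2001) before Baptiste and Okafor (Oct 17, 1998).
Among Harlow and Saleh, alphabetically by surname: Harlow before Saleh.
Among Baptiste and Okafor, alphabetically by surname: Baptiste before Okafor.
Order: Oyelaran, Adeyemi, Leclerc, Eriksen, Horvat, Harlow, Saleh, Baptiste, Okafor.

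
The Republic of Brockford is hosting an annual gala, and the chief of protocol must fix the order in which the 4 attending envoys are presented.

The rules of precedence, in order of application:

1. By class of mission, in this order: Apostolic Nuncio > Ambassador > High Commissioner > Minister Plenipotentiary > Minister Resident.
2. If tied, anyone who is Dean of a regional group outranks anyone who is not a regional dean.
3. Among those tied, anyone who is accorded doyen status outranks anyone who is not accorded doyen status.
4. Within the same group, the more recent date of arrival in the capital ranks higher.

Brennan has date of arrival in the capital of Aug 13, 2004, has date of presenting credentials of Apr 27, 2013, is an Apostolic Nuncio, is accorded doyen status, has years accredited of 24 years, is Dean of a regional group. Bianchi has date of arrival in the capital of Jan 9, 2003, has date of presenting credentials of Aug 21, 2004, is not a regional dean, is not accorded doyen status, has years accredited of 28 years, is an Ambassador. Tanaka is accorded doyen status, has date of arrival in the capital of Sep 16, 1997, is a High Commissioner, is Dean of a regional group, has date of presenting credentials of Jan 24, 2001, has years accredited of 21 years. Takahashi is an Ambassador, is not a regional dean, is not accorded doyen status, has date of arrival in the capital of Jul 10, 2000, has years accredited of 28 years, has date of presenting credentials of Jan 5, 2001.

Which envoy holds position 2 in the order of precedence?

Bianchi

By class of mission: Brennan (Apostolic Nuncio); then Bianchi and Takahashi (Ambassador); then Tanaka (High Commissioner).
Bianchi and Takahashi are each not a regional dean, so the next rule applies.
Bianchi and Takahashi are each not accorded doyen status, so the next rule applies.
Among Bianchi and Takahashi, by date of arrival in the capital (later first): Bianchi (Jan 9, 2003) before Takahashi (Jul 10, 2000).
Order: Brennan, Bianchi, Takahashi, Tanaka.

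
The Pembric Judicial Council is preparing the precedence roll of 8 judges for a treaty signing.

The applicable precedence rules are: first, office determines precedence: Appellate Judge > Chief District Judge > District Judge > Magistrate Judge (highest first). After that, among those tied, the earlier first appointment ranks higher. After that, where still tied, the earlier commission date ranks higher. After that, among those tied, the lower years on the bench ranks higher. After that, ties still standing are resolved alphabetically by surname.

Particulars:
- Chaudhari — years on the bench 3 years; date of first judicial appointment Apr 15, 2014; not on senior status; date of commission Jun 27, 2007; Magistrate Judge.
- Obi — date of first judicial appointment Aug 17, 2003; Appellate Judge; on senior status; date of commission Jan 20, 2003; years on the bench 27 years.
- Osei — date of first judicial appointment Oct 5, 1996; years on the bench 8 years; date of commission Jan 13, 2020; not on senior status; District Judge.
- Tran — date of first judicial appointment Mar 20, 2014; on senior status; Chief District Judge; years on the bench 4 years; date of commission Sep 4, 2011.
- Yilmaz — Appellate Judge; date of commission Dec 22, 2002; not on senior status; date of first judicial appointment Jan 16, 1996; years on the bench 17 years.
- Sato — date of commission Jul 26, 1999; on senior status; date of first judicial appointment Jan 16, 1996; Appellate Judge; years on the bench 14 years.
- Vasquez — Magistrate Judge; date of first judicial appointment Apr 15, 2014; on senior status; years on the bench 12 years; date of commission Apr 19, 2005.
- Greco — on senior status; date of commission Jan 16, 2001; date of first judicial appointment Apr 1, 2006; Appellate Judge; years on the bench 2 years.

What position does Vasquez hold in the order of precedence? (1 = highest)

By office: Sato, Yilmaz, Obi and Greco (Appellate Judge); then Tran (Chief District Judge); then Osei (District Judge); then Vasquez and Chaudhari (Magistrate Judge).
Among Sato, Yilmaz, Obi and Greco, by date of first judicial appointment (earlier first): Sato and Yilmaz (Jan 16, 1996) before Obi (Aug 17, 2003) before Greco (Apr 1, 2006).
Among Sato and Yilmaz, by date of commission (earlier first): Sato (Jul 26, 1999) before Yilmaz (Dec 22, 2002).
Vasquez and Chaudhari both have date of first judicial appointment Apr 15, 2014, so the next rule applies.
Among Vasquez and Chaudhari, by date of commission (earlier first): Vasquez (Apr 19, 2005) before Chaudhari (Jun 27, 2007).
Order: Sato, Yilmaz, Obi, Greco, Tran, Osei, Vasquez, Chaudhari. So position 7.

7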